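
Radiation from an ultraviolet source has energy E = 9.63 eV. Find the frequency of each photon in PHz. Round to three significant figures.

2.33 PHz

In SI units: E = 9.63 eV = 1.5429 × 10^-18 J.
The photon relation is f = E/h, giving f = 2.329 × 10^15 Hz.
Converting to PHz: f = 2.329 PHz ≈ 2.33 PHz.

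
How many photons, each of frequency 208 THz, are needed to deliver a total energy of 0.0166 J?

Per-photon energy: E = 1.378 × 10^-19 J (from frequency = 208 THz).
N = E_total / E_photon = 0.0166 J / 1.378 × 10^-19 J = 1.20 × 10^17.

1.20 × 10^17 photons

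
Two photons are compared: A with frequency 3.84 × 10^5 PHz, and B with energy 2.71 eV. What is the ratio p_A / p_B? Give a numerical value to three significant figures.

p_A = 8.487 × 10^-22 kg·m/s (from frequency = 3.84 × 10^5 PHz, via p = hf/c).
p_B = 1.448 × 10^-27 kg·m/s (from energy = 2.71 eV, via p = E/c).
Ratio = 8.487 × 10^-22 / 1.448 × 10^-27 = 5.86 × 10^5.

5.86 × 10^5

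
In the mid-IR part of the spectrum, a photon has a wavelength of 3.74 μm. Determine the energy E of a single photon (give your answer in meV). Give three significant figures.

In SI units: λ = 3.74 μm = 3.74e-6 m.
Apply E = hc/λ: E = 5.311e-20 J.
Converting to meV: E = 331.5 meV ≈ 332 meV.

332 meV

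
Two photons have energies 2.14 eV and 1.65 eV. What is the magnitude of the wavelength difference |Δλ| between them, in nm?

Using λ = hc/E: λ₁ = 5.794e-7 m, λ₂ = 7.514e-7 m.
|Δλ| = |5.794e-7 − 7.514e-7| = 1.72e-7 m = 172 nm.

172 nm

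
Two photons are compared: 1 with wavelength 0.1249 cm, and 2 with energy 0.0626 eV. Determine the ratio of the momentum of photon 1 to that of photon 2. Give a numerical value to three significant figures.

p_1 = 5.305 × 10^-31 kg·m/s (from wavelength = 0.1249 cm, via p = h/λ).
p_2 = 3.346 × 10^-29 kg·m/s (from energy = 0.0626 eV, via p = E/c).
Ratio = 5.305 × 10^-31 / 3.346 × 10^-29 = 0.0159.

0.0159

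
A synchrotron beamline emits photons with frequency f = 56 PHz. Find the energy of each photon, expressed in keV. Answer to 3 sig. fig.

First convert: f = 56 PHz = 5.6e16 Hz.
Apply E = hf: E = 3.711e-17 J.
Converting to keV: E = 0.2316 keV ≈ 0.232 keV.

0.232 keV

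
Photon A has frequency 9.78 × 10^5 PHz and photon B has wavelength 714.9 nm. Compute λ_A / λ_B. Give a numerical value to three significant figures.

4.29 × 10^-7

λ_A = 3.065 × 10^-13 m (from frequency = 9.78 × 10^5 PHz, via λ = c/f).
λ_B = 7.149 × 10^-7 m (from wavelength = 714.9 nm, via λ given directly).
Ratio = 3.065 × 10^-13 / 7.149 × 10^-7 = 4.29 × 10^-7.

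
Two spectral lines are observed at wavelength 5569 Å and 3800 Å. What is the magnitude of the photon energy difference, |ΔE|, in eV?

Using E = hc/λ: E₁ = 3.5670·10^-19 J, E₂ = 5.2275·10^-19 J.
|ΔE| = |3.5670·10^-19 − 5.2275·10^-19| = 1.66·10^-19 J = 1.04 eV.

1.04 eV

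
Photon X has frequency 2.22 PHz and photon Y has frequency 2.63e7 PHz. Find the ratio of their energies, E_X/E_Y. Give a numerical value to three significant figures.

E_X = 1.471e-18 J (from frequency = 2.22 PHz, via E = hf).
E_Y = 1.743e-11 J (from frequency = 2.63e7 PHz, via E = hf).
Ratio = 1.471e-18 / 1.743e-11 = 8.44e-8.

8.44e-8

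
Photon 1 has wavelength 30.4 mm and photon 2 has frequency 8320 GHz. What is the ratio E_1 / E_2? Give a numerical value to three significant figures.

1.19e-3

E_1 = 6.534e-24 J (from wavelength = 30.4 mm, via E = hc/λ).
E_2 = 5.513e-21 J (from frequency = 8320 GHz, via E = hf).
Ratio = 6.534e-24 / 5.513e-21 = 1.19e-3.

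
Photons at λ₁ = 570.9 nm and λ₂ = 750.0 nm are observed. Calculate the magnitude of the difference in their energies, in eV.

0.519 eV

Using E = hc/λ: E₁ = 3.4795 × 10^-19 J, E₂ = 2.6486 × 10^-19 J.
|ΔE| = |3.4795 × 10^-19 − 2.6486 × 10^-19| = 8.31 × 10^-20 J = 0.519 eV.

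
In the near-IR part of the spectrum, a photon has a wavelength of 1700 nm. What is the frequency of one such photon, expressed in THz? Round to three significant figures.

176 THz

(c = 2.99792458e8 m/s.)
First convert: λ = 1700 nm = 1.7e-6 m.
Since f = c/λ for a photon, f = 1.763e14 Hz.
Converting to THz: f = 176.3 THz ≈ 176 THz.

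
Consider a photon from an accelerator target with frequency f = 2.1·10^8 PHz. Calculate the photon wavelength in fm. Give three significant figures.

1.43 fm

In SI units: f = 2.1·10^8 PHz = 2.1·10^23 Hz.
The photon relation is λ = c/f, giving λ = 1.428·10^-15 m.
Converting to fm: λ = 1.428 fm ≈ 1.43 fm.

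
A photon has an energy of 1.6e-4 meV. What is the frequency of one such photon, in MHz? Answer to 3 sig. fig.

38.7 MHz

(h = 6.62607015e-34 J·s, 1 eV = 1.602176634e-19 J.)
First convert: E = 1.6e-4 meV = 2.5635e-26 J.
For a photon f = E/h, so f = 3.869e7 Hz.
Converting to MHz: f = 38.69 MHz ≈ 38.7 MHz.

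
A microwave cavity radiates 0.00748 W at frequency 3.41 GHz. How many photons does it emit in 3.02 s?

Total energy: E_total = P·t = 0.00748 × 3.02 = 0.02259 J.
Per-photon energy: E = 2.259e-24 J.
N = E_total / E_photon = 1.00e22.

1.00e22 photons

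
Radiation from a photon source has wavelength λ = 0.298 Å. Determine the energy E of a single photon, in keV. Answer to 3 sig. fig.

First convert: λ = 0.298 Å = 2.98e-11 m.
For a photon E = hc/λ, so E = 6.666e-15 J.
Converting to keV: E = 41.61 keV ≈ 41.6 keV.

41.6 keV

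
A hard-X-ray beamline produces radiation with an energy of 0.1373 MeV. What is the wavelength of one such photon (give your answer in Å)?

0.0903 Å

Convert to SI: E = 0.1373 MeV = 2.1998 × 10^-14 J.
Apply λ = hc/E: λ = 9.030 × 10^-12 m.
Converting to Å: λ = 0.09030 Å ≈ 0.0903 Å.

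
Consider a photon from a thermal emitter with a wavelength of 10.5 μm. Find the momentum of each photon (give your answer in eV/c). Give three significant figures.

First convert: λ = 10.5 μm = 1.05 × 10^-5 m.
The photon relation is p = h/λ, giving p = 6.311 × 10^-29 kg·m/s.
Converting to eV/c: p = 0.1181 eV/c ≈ 0.118 eV/c.

0.118 eV/c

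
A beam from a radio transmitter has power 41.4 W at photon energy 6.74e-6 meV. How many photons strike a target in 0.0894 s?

3.43e27 photons

Total energy: E_total = P·t = 41.4 × 0.0894 = 3.701 J.
Per-photon energy: E = 1.080e-27 J.
N = E_total / E_photon = 3.43e27.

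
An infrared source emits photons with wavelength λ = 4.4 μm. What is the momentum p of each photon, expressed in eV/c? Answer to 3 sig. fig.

0.282 eV/c

(h = 6.62607015 × 10^-34 J·s, c = 2.99792458 × 10^8 m/s, 1 eV = 1.602176634 × 10^-19 J.)
Convert to SI: λ = 4.4 μm = 4.4 × 10^-6 m.
The photon relation is p = h/λ, giving p = 1.506 × 10^-28 kg·m/s.
Converting to eV/c: p = 0.2818 eV/c ≈ 0.282 eV/c.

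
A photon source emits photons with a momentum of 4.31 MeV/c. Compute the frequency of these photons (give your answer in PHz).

1.04e6 PHz

Use h = 6.62607015e-34 J·s, c = 2.99792458e8 m/s, 1 eV = 1.602176634e-19 J.
Convert to SI: p = 4.31 MeV/c = 2.3034e-21 kg·m/s.
Apply f = pc/h: f = 1.042e21 Hz.
Converting to PHz: f = 1.042e6 PHz ≈ 1.04e6 PHz.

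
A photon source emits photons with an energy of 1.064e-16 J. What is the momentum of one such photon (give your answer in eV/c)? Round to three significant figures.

Take c = 2.99792458e8 m/s, 1 eV = 1.602176634e-19 J.
The photon relation is p = E/c, giving p = 3.549e-25 kg·m/s.
Converting to eV/c: p = 664.1 eV/c ≈ 664 eV/c.

664 eV/c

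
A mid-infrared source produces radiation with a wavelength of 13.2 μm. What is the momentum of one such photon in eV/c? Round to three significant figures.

0.0939 eV/c

Take h = 6.62607015e-34 J·s, c = 2.99792458e8 m/s, 1 eV = 1.602176634e-19 J.
First convert: λ = 13.2 μm = 1.32e-5 m.
Since p = h/λ for a photon, p = 5.020e-29 kg·m/s.
Converting to eV/c: p = 0.09393 eV/c ≈ 0.0939 eV/c.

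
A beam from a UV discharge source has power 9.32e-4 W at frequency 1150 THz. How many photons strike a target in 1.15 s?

Total energy: E_total = P·t = 9.32e-4 × 1.15 = 0.001072 J.
Per-photon energy: E = 7.620e-19 J.
N = E_total / E_photon = 1.41e15.

1.41e15 photons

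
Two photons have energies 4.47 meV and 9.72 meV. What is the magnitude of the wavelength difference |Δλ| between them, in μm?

Using λ = hc/E: λ₁ = 2.774·10^-4 m, λ₂ = 1.276·10^-4 m.
|Δλ| = |2.774·10^-4 − 1.276·10^-4| = 1.50·10^-4 m = 150 μm.

150 μm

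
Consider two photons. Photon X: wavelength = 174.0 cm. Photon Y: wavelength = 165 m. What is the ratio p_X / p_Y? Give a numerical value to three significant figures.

94.8

p_X = 3.808e-34 kg·m/s (from wavelength = 174.0 cm, via p = h/λ).
p_Y = 4.016e-36 kg·m/s (from wavelength = 165 m, via p = h/λ).
Ratio = 3.808e-34 / 4.016e-36 = 94.8.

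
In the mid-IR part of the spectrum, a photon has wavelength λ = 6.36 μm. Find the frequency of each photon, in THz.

47.1 THz

Use c = 2.99792458e8 m/s.
First convert: λ = 6.36 μm = 6.36e-6 m.
Since f = c/λ for a photon, f = 4.714e13 Hz.
Converting to THz: f = 47.14 THz ≈ 47.1 THz.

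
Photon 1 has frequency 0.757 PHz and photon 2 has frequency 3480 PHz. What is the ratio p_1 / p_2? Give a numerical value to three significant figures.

2.18e-4

p_1 = 1.673e-27 kg·m/s (from frequency = 0.757 PHz, via p = hf/c).
p_2 = 7.692e-24 kg·m/s (from frequency = 3480 PHz, via p = hf/c).
Ratio = 1.673e-27 / 7.692e-24 = 2.18e-4.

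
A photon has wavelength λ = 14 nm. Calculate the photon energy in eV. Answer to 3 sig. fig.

88.6 eV

(h = 6.62607015e-34 J·s, c = 2.99792458e8 m/s, 1 eV = 1.602176634e-19 J.)
Convert to SI: λ = 14 nm = 1.4e-8 m.
Since E = hc/λ for a photon, E = 1.419e-17 J.
Converting to eV: E = 88.56 eV ≈ 88.6 eV.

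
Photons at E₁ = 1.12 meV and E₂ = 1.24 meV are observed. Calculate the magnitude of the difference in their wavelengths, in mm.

0.107 mm

Using λ = hc/E: λ₁ = 0.001107 m, λ₂ = 9.999 × 10^-4 m.
|Δλ| = |0.001107 − 9.999 × 10^-4| = 1.07 × 10^-4 m = 0.107 mm.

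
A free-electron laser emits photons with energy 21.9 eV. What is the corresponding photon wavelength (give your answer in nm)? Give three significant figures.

56.6 nm

In SI units: E = 21.9 eV = 3.5088e-18 J.
Apply λ = hc/E: λ = 5.661e-8 m.
Converting to nm: λ = 56.61 nm ≈ 56.6 nm.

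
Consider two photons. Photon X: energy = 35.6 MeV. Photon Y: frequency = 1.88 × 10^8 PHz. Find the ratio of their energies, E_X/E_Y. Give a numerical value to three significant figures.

E_X = 5.704 × 10^-12 J (from energy = 35.6 MeV, via E given directly).
E_Y = 1.246 × 10^-10 J (from frequency = 1.88 × 10^8 PHz, via E = hf).
Ratio = 5.704 × 10^-12 / 1.246 × 10^-10 = 0.0458.

0.0458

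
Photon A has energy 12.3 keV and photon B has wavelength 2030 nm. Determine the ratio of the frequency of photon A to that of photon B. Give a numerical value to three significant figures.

f_A = 2.974e18 Hz (from energy = 12.3 keV, via f = E/h).
f_B = 1.477e14 Hz (from wavelength = 2030 nm, via f = c/λ).
Ratio = 2.974e18 / 1.477e14 = 2.01e4.

2.01e4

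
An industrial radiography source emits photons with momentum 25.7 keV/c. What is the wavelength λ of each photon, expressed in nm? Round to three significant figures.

Take h = 6.62607015 × 10^-34 J·s, c = 2.99792458 × 10^8 m/s, 1 eV = 1.602176634 × 10^-19 J.
In SI units: p = 25.7 keV/c = 1.3735 × 10^-23 kg·m/s.
For a photon λ = h/p, so λ = 4.824 × 10^-11 m.
Converting to nm: λ = 0.04824 nm ≈ 0.0482 nm.

0.0482 nm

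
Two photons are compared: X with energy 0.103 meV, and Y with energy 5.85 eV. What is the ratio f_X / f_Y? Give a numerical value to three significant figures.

1.76e-5

f_X = 2.491e10 Hz (from energy = 0.103 meV, via f = E/h).
f_Y = 1.415e15 Hz (from energy = 5.85 eV, via f = E/h).
Ratio = 2.491e10 / 1.415e15 = 1.76e-5.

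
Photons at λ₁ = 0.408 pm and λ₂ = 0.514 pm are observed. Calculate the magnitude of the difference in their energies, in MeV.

Using E = hc/λ: E₁ = 4.869e-13 J, E₂ = 3.865e-13 J.
|ΔE| = |4.869e-13 − 3.865e-13| = 1.00e-13 J = 0.627 MeV.

0.627 MeV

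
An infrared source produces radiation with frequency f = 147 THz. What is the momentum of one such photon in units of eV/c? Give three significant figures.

0.608 eV/c

In SI units: f = 147 THz = 1.47 × 10^14 Hz.
For a photon p = hf/c, so p = 3.249 × 10^-28 kg·m/s.
Converting to eV/c: p = 0.6079 eV/c ≈ 0.608 eV/c.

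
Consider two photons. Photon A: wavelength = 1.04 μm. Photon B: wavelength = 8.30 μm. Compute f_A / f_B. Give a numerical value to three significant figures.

f_A = 2.883 × 10^14 Hz (from wavelength = 1.04 μm, via f = c/λ).
f_B = 3.612 × 10^13 Hz (from wavelength = 8.30 μm, via f = c/λ).
Ratio = 2.883 × 10^14 / 3.612 × 10^13 = 7.98.

7.98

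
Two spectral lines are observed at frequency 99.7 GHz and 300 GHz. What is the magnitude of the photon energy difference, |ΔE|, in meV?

Using E = hf: E₁ = 6.606e-23 J, E₂ = 1.988e-22 J.
|ΔE| = |6.606e-23 − 1.988e-22| = 1.33e-22 J = 0.828 meV.

0.828 meV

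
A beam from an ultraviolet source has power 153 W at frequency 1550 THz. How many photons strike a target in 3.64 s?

Total energy: E_total = P·t = 153 × 3.64 = 556.9 J.
Per-photon energy: E = 1.027e-18 J.
N = E_total / E_photon = 5.42e20.

5.42e20 photons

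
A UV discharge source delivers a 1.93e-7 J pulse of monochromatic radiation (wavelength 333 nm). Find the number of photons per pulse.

3.24e11 photons

Per-photon energy: E = 5.965e-19 J (from wavelength = 333 nm).
N = E_total / E_photon = 1.93e-7 J / 5.965e-19 J = 3.24e11.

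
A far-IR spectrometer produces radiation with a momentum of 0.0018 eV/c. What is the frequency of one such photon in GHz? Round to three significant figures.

435 GHz

First convert: p = 0.0018 eV/c = 9.6197e-31 kg·m/s.
The photon relation is f = pc/h, giving f = 4.352e11 Hz.
Converting to GHz: f = 435.2 GHz ≈ 435 GHz.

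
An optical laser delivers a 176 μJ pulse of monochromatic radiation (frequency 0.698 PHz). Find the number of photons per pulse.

3.81e14 photons

Per-photon energy: E = 4.625e-19 J (from frequency = 0.698 PHz).
N = E_total / E_photon = 1.76e-4 J / 4.625e-19 J = 3.81e14.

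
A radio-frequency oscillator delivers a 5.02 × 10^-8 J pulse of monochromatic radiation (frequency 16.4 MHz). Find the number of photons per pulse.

Per-photon energy: E = 1.087 × 10^-26 J (from frequency = 16.4 MHz).
N = E_total / E_photon = 5.02 × 10^-8 J / 1.087 × 10^-26 J = 4.62 × 10^18.

4.62 × 10^18 photons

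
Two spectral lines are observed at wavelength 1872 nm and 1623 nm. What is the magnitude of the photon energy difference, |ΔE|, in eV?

0.102 eV

Using E = hc/λ: E₁ = 1.0611 × 10^-19 J, E₂ = 1.2239 × 10^-19 J.
|ΔE| = |1.0611 × 10^-19 − 1.2239 × 10^-19| = 1.63 × 10^-20 J = 0.102 eV.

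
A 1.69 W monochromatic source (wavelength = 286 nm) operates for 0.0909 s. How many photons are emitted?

2.21e17 photons

Total energy: E_total = P·t = 1.69 × 0.0909 = 0.1536 J.
Per-photon energy: E = 6.946e-19 J.
N = E_total / E_photon = 2.21e17.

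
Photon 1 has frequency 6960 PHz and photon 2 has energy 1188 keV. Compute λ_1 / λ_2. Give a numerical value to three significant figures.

λ_1 = 4.307·10^-11 m (from frequency = 6960 PHz, via λ = c/f).
λ_2 = 1.044·10^-12 m (from energy = 1188 keV, via λ = hc/E).
Ratio = 4.307·10^-11 / 1.044·10^-12 = 41.3.

41.3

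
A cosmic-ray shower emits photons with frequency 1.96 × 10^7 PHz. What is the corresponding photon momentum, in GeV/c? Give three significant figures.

0.0811 GeV/c

Take h = 6.62607015 × 10^-34 J·s, c = 2.99792458 × 10^8 m/s, 1 eV = 1.602176634 × 10^-19 J.
Convert to SI: f = 1.96 × 10^7 PHz = 1.96 × 10^22 Hz.
The photon relation is p = hf/c, giving p = 4.332 × 10^-20 kg·m/s.
Converting to GeV/c: p = 0.08106 GeV/c ≈ 0.0811 GeV/c.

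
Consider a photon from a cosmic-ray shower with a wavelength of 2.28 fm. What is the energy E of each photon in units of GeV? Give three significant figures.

Use h = 6.62607015·10^-34 J·s, c = 2.99792458·10^8 m/s, 1 eV = 1.602176634·10^-19 J.
First convert: λ = 2.28 fm = 2.28·10^-15 m.
Since E = hc/λ for a photon, E = 8.712·10^-11 J.
Converting to GeV: E = 0.5438 GeV ≈ 0.544 GeV.

0.544 GeV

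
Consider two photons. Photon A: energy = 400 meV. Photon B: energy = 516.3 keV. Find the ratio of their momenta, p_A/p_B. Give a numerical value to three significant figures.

7.75 × 10^-7

p_A = 2.138 × 10^-28 kg·m/s (from energy = 400 meV, via p = E/c).
p_B = 2.759 × 10^-22 kg·m/s (from energy = 516.3 keV, via p = E/c).
Ratio = 2.138 × 10^-28 / 2.759 × 10^-22 = 7.75 × 10^-7.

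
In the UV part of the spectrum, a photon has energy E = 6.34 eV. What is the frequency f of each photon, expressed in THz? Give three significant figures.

Take h = 6.62607015 × 10^-34 J·s, 1 eV = 1.602176634 × 10^-19 J.
In SI units: E = 6.34 eV = 1.0158 × 10^-18 J.
The photon relation is f = E/h, giving f = 1.533 × 10^15 Hz.
Converting to THz: f = 1533 THz ≈ 1530 THz.

1530 THz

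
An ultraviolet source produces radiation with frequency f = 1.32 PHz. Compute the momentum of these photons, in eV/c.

First convert: f = 1.32 PHz = 1.32e15 Hz.
For a photon p = hf/c, so p = 2.917e-27 kg·m/s.
Converting to eV/c: p = 5.459 eV/c ≈ 5.46 eV/c.

5.46 eV/c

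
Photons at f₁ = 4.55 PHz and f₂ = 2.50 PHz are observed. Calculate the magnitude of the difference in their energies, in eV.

Using E = hf: E₁ = 3.015 × 10^-18 J, E₂ = 1.657 × 10^-18 J.
|ΔE| = |3.015 × 10^-18 − 1.657 × 10^-18| = 1.36 × 10^-18 J = 8.48 eV.

8.48 eV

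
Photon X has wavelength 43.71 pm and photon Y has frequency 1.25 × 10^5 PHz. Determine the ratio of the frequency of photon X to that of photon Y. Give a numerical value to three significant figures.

0.0549

f_X = 6.859 × 10^18 Hz (from wavelength = 43.71 pm, via f = c/λ).
f_Y = 1.250 × 10^20 Hz (from frequency = 1.25 × 10^5 PHz, via f given directly).
Ratio = 6.859 × 10^18 / 1.250 × 10^20 = 0.0549.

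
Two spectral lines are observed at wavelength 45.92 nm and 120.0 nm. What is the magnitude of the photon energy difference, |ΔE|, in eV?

16.7 eV

Using E = hc/λ: E₁ = 4.3259 × 10^-18 J, E₂ = 1.6554 × 10^-18 J.
|ΔE| = |4.3259 × 10^-18 − 1.6554 × 10^-18| = 2.67 × 10^-18 J = 16.7 eV.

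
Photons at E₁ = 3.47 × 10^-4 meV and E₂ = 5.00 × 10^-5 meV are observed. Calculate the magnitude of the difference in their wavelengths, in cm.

2120 cm

Using λ = hc/E: λ₁ = 3.573 m, λ₂ = 24.80 m.
|Δλ| = |3.573 − 24.80| = 21.2 m = 2120 cm.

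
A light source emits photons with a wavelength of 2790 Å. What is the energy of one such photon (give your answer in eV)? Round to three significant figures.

4.44 eV

Use h = 6.62607015e-34 J·s, c = 2.99792458e8 m/s, 1 eV = 1.602176634e-19 J.
First convert: λ = 2790 Å = 2.79e-7 m.
The photon relation is E = hc/λ, giving E = 7.120e-19 J.
Converting to eV: E = 4.444 eV ≈ 4.44 eV.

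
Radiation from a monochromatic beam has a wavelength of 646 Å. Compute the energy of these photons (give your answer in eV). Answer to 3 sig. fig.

19.2 eV

Take h = 6.62607015·10^-34 J·s, c = 2.99792458·10^8 m/s, 1 eV = 1.602176634·10^-19 J.
Convert to SI: λ = 646 Å = 6.46·10^-8 m.
The photon relation is E = hc/λ, giving E = 3.075·10^-18 J.
Converting to eV: E = 19.19 eV ≈ 19.2 eV.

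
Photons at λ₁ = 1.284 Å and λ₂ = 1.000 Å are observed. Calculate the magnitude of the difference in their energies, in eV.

Using E = hc/λ: E₁ = 1.5471 × 10^-15 J, E₂ = 1.9864 × 10^-15 J.
|ΔE| = |1.5471 × 10^-15 − 1.9864 × 10^-15| = 4.39 × 10^-16 J = 2740 eV.

2740 eV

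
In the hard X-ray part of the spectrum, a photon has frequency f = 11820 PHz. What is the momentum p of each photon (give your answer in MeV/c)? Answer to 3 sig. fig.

0.0489 MeV/c

In SI units: f = 11820 PHz = 1.182 × 10^19 Hz.
Apply p = hf/c: p = 2.612 × 10^-23 kg·m/s.
Converting to MeV/c: p = 0.04888 MeV/c ≈ 0.0489 MeV/c.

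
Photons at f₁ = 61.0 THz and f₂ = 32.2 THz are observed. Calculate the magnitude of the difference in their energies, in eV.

0.119 eV

Using E = hf: E₁ = 4.042 × 10^-20 J, E₂ = 2.134 × 10^-20 J.
|ΔE| = |4.042 × 10^-20 − 2.134 × 10^-20| = 1.91 × 10^-20 J = 0.119 eV.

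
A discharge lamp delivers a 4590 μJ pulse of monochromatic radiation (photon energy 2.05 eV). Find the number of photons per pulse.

1.40 × 10^16 photons

Per-photon energy: E = 3.284 × 10^-19 J (from energy = 2.05 eV).
N = E_total / E_photon = 0.00459 J / 3.284 × 10^-19 J = 1.40 × 10^16.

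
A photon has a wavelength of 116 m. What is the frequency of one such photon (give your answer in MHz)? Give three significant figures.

2.58 MHz

The photon relation is f = c/λ, giving f = 2.584 × 10^6 Hz.
Converting to MHz: f = 2.584 MHz ≈ 2.58 MHz.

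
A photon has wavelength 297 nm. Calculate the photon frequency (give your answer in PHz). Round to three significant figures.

Convert to SI: λ = 297 nm = 2.97e-7 m.
The photon relation is f = c/λ, giving f = 1.009e15 Hz.
Converting to PHz: f = 1.009 PHz ≈ 1.01 PHz.

1.01 PHz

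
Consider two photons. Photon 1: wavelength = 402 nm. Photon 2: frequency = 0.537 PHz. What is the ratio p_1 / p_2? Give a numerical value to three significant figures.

1.39

p_1 = 1.648e-27 kg·m/s (from wavelength = 402 nm, via p = h/λ).
p_2 = 1.187e-27 kg·m/s (from frequency = 0.537 PHz, via p = hf/c).
Ratio = 1.648e-27 / 1.187e-27 = 1.39.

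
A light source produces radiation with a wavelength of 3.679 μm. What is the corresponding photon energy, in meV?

337 meV

Take h = 6.62607015 × 10^-34 J·s, c = 2.99792458 × 10^8 m/s, 1 eV = 1.602176634 × 10^-19 J.
First convert: λ = 3.679 μm = 3.679 × 10^-6 m.
The photon relation is E = hc/λ, giving E = 5.399 × 10^-20 J.
Converting to meV: E = 337.0 meV ≈ 337 meV.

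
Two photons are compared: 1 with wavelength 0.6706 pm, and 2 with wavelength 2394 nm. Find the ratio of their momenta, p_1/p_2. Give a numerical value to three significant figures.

p_1 = 9.881·10^-22 kg·m/s (from wavelength = 0.6706 pm, via p = h/λ).
p_2 = 2.768·10^-28 kg·m/s (from wavelength = 2394 nm, via p = h/λ).
Ratio = 9.881·10^-22 / 2.768·10^-28 = 3.57·10^6.

3.57·10^6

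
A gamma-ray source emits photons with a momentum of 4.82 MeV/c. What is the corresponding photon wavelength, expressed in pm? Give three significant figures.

(h = 6.62607015 × 10^-34 J·s, c = 2.99792458 × 10^8 m/s, 1 eV = 1.602176634 × 10^-19 J.)
Convert to SI: p = 4.82 MeV/c = 2.5759 × 10^-21 kg·m/s.
The photon relation is λ = h/p, giving λ = 2.572 × 10^-13 m.
Converting to pm: λ = 0.2572 pm ≈ 0.257 pm.

0.257 pm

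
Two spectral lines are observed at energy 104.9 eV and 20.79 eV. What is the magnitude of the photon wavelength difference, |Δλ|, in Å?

Using λ = hc/E: λ₁ = 1.1819·10^-8 m, λ₂ = 5.9636·10^-8 m.
|Δλ| = |1.1819·10^-8 − 5.9636·10^-8| = 4.78·10^-8 m = 478 Å.

478 Å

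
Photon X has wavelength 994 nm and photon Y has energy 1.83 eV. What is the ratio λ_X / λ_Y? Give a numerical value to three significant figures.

1.47

λ_X = 9.940·10^-7 m (from wavelength = 994 nm, via λ given directly).
λ_Y = 6.775·10^-7 m (from energy = 1.83 eV, via λ = hc/E).
Ratio = 9.940·10^-7 / 6.775·10^-7 = 1.47.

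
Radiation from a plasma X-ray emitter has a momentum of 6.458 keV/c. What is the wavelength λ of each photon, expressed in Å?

Convert to SI: p = 6.458 keV/c = 3.4513e-24 kg·m/s.
Since λ = h/p for a photon, λ = 1.920e-10 m.
Converting to Å: λ = 1.920 Å ≈ 1.92 Å.

1.92 Å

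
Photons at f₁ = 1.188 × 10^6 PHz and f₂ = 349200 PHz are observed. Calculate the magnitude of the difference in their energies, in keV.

3470 keV

Using E = hf: E₁ = 7.8718 × 10^-13 J, E₂ = 2.3138 × 10^-13 J.
|ΔE| = |7.8718 × 10^-13 − 2.3138 × 10^-13| = 5.56 × 10^-13 J = 3470 keV.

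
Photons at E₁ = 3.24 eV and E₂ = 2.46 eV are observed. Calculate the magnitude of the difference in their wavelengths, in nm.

121 nm

Using λ = hc/E: λ₁ = 3.827 × 10^-7 m, λ₂ = 5.040 × 10^-7 m.
|Δλ| = |3.827 × 10^-7 − 5.040 × 10^-7| = 1.21 × 10^-7 m = 121 nm.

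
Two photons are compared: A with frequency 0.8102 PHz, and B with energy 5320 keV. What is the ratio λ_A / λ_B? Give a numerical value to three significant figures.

λ_A = 3.700e-7 m (from frequency = 0.8102 PHz, via λ = c/f).
λ_B = 2.331e-13 m (from energy = 5320 keV, via λ = hc/E).
Ratio = 3.700e-7 / 2.331e-13 = 1.59e6.

1.59e6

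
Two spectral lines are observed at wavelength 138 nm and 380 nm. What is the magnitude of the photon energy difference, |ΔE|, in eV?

5.72 eV

Using E = hc/λ: E₁ = 1.439 × 10^-18 J, E₂ = 5.227 × 10^-19 J.
|ΔE| = |1.439 × 10^-18 − 5.227 × 10^-19| = 9.17 × 10^-19 J = 5.72 eV.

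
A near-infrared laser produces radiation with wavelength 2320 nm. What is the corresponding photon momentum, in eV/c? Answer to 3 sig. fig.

(h = 6.62607015·10^-34 J·s, c = 2.99792458·10^8 m/s, 1 eV = 1.602176634·10^-19 J.)
In SI units: λ = 2320 nm = 2.32·10^-6 m.
Since p = h/λ for a photon, p = 2.856·10^-28 kg·m/s.
Converting to eV/c: p = 0.5344 eV/c ≈ 0.534 eV/c.

0.534 eV/c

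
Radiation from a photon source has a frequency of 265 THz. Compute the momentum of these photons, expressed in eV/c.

Use h = 6.62607015·10^-34 J·s, c = 2.99792458·10^8 m/s, 1 eV = 1.602176634·10^-19 J.
In SI units: f = 265 THz = 2.65·10^14 Hz.
Since p = hf/c for a photon, p = 5.857·10^-28 kg·m/s.
Converting to eV/c: p = 1.096 eV/c ≈ 1.10 eV/c.

1.10 eV/c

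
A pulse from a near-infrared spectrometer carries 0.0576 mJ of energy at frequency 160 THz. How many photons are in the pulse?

5.43e14 photons

Per-photon energy: E = 1.060e-19 J (from frequency = 160 THz).
N = E_total / E_photon = 5.76e-5 J / 1.060e-19 J = 5.43e14.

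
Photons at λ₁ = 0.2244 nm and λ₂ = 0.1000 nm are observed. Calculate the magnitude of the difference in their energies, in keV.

Using E = hc/λ: E₁ = 8.8523e-16 J, E₂ = 1.9864e-15 J.
|ΔE| = |8.8523e-16 − 1.9864e-15| = 1.10e-15 J = 6.87 keV.

6.87 keV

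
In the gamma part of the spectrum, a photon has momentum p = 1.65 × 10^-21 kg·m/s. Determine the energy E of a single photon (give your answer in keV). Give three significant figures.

3090 keV

Use c = 2.99792458 × 10^8 m/s, 1 eV = 1.602176634 × 10^-19 J.
Apply E = pc: E = 4.947 × 10^-13 J.
Converting to keV: E = 3087 keV ≈ 3090 keV.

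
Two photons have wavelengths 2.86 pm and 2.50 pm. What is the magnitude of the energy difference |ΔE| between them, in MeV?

Using E = hc/λ: E₁ = 6.946·10^-14 J, E₂ = 7.946·10^-14 J.
|ΔE| = |6.946·10^-14 − 7.946·10^-14| = 1.00·10^-14 J = 0.0624 MeV.

0.0624 MeV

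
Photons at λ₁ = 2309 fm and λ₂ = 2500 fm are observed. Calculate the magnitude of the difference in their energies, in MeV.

0.0410 MeV

Using E = hc/λ: E₁ = 8.6031 × 10^-14 J, E₂ = 7.9458 × 10^-14 J.
|ΔE| = |8.6031 × 10^-14 − 7.9458 × 10^-14| = 6.57 × 10^-15 J = 0.0410 MeV.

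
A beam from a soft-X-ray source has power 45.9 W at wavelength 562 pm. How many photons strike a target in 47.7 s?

6.19e18 photons

Total energy: E_total = P·t = 45.9 × 47.7 = 2189 J.
Per-photon energy: E = 3.535e-16 J.
N = E_total / E_photon = 6.19e18.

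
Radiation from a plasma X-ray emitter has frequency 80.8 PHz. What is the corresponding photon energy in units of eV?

334 eV

First convert: f = 80.8 PHz = 8.08 × 10^16 Hz.
For a photon E = hf, so E = 5.354 × 10^-17 J.
Converting to eV: E = 334.2 eV ≈ 334 eV.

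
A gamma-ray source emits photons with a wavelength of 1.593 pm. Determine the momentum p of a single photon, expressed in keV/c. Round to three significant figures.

Use h = 6.62607015e-34 J·s, c = 2.99792458e8 m/s, 1 eV = 1.602176634e-19 J.
In SI units: λ = 1.593 pm = 1.593e-12 m.
Since p = h/λ for a photon, p = 4.159e-22 kg·m/s.
Converting to keV/c: p = 778.3 keV/c ≈ 778 keV/c.

778 keV/c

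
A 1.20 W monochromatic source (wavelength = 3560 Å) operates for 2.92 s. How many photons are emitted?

Total energy: E_total = P·t = 1.20 × 2.92 = 3.504 J.
Per-photon energy: E = 5.580e-19 J.
N = E_total / E_photon = 6.28e18.

6.28e18 photons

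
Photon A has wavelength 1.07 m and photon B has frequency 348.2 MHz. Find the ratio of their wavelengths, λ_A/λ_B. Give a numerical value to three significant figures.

λ_A = 1.070 m (from wavelength = 1.07 m, via λ given directly).
λ_B = 0.8610 m (from frequency = 348.2 MHz, via λ = c/f).
Ratio = 1.070 / 0.8610 = 1.24.

1.24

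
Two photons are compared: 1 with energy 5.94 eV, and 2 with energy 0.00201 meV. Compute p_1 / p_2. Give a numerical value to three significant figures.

p_1 = 3.175e-27 kg·m/s (from energy = 5.94 eV, via p = E/c).
p_2 = 1.074e-33 kg·m/s (from energy = 0.00201 meV, via p = E/c).
Ratio = 3.175e-27 / 1.074e-33 = 2.96e6.

2.96e6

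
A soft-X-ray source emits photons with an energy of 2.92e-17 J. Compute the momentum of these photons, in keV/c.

The photon relation is p = E/c, giving p = 9.740e-26 kg·m/s.
Converting to keV/c: p = 0.1823 keV/c ≈ 0.182 keV/c.

0.182 keV/c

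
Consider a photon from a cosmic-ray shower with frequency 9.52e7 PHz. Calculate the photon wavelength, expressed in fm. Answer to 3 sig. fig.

3.15 fm

Use c = 2.99792458e8 m/s.
First convert: f = 9.52e7 PHz = 9.52e22 Hz.
Apply λ = c/f: λ = 3.149e-15 m.
Converting to fm: λ = 3.149 fm ≈ 3.15 fm.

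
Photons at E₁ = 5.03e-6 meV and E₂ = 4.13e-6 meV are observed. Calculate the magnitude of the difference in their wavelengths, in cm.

5370 cm

Using λ = hc/E: λ₁ = 246.5 m, λ₂ = 300.2 m.
|Δλ| = |246.5 − 300.2| = 53.7 m = 5370 cm.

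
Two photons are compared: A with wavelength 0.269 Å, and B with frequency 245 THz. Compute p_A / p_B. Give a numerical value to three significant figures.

4.55e4

p_A = 2.463e-23 kg·m/s (from wavelength = 0.269 Å, via p = h/λ).
p_B = 5.415e-28 kg·m/s (from frequency = 245 THz, via p = hf/c).
Ratio = 2.463e-23 / 5.415e-28 = 4.55e4.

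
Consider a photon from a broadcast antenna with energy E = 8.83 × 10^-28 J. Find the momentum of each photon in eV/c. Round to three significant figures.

5.51 × 10^-9 eV/c

(c = 2.99792458 × 10^8 m/s, 1 eV = 1.602176634 × 10^-19 J.)
Apply p = E/c: p = 2.945 × 10^-36 kg·m/s.
Converting to eV/c: p = 5.511 × 10^-9 eV/c ≈ 5.51 × 10^-9 eV/c.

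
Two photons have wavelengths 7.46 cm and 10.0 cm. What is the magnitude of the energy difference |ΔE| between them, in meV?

Using E = hc/λ: E₁ = 2.663e-24 J, E₂ = 1.986e-24 J.
|ΔE| = |2.663e-24 − 1.986e-24| = 6.76e-25 J = 4.22e-3 meV.

4.22e-3 meV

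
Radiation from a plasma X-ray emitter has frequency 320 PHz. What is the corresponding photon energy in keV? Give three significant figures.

1.32 keV

Take h = 6.62607015 × 10^-34 J·s, 1 eV = 1.602176634 × 10^-19 J.
Convert to SI: f = 320 PHz = 3.2 × 10^17 Hz.
For a photon E = hf, so E = 2.120 × 10^-16 J.
Converting to keV: E = 1.323 keV ≈ 1.32 keV.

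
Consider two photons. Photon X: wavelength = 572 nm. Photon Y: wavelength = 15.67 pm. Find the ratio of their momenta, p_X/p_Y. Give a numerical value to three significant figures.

p_X = 1.158 × 10^-27 kg·m/s (from wavelength = 572 nm, via p = h/λ).
p_Y = 4.229 × 10^-23 kg·m/s (from wavelength = 15.67 pm, via p = h/λ).
Ratio = 1.158 × 10^-27 / 4.229 × 10^-23 = 2.74 × 10^-5.

2.74 × 10^-5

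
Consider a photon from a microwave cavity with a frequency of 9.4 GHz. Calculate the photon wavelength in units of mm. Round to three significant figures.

First convert: f = 9.4 GHz = 9.4e9 Hz.
Apply λ = c/f: λ = 0.03189 m.
Converting to mm: λ = 31.89 mm ≈ 31.9 mm.

31.9 mm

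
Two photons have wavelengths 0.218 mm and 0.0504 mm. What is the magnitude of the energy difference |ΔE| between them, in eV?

Using E = hc/λ: E₁ = 9.112·10^-22 J, E₂ = 3.941·10^-21 J.
|ΔE| = |9.112·10^-22 − 3.941·10^-21| = 3.03·10^-21 J = 0.0189 eV.

0.0189 eV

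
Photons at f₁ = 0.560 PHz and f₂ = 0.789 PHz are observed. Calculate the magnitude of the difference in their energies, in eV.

0.947 eV

Using E = hf: E₁ = 3.711e-19 J, E₂ = 5.228e-19 J.
|ΔE| = |3.711e-19 − 5.228e-19| = 1.52e-19 J = 0.947 eV.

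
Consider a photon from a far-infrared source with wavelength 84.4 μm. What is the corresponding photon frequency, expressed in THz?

In SI units: λ = 84.4 μm = 8.44e-5 m.
Apply f = c/λ: f = 3.552e12 Hz.
Converting to THz: f = 3.552 THz ≈ 3.55 THz.

3.55 THz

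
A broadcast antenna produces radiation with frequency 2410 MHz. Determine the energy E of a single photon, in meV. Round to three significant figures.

9.97e-3 meV

In SI units: f = 2410 MHz = 2.41e9 Hz.
For a photon E = hf, so E = 1.597e-24 J.
Converting to meV: E = 0.009967 meV ≈ 9.97e-3 meV.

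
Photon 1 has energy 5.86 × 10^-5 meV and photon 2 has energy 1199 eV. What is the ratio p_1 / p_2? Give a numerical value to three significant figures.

4.89 × 10^-11

p_1 = 3.132 × 10^-35 kg·m/s (from energy = 5.86 × 10^-5 meV, via p = E/c).
p_2 = 6.408 × 10^-25 kg·m/s (from energy = 1199 eV, via p = E/c).
Ratio = 3.132 × 10^-35 / 6.408 × 10^-25 = 4.89 × 10^-11.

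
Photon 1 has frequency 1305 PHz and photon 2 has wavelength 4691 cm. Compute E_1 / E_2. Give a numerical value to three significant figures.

2.04·10^11

E_1 = 8.647·10^-16 J (from frequency = 1305 PHz, via E = hf).
E_2 = 4.235·10^-27 J (from wavelength = 4691 cm, via E = hc/λ).
Ratio = 8.647·10^-16 / 4.235·10^-27 = 2.04·10^11.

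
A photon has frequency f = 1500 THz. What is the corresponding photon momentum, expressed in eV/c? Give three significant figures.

6.20 eV/c

Use h = 6.62607015e-34 J·s, c = 2.99792458e8 m/s, 1 eV = 1.602176634e-19 J.
Convert to SI: f = 1500 THz = 1.5e15 Hz.
For a photon p = hf/c, so p = 3.315e-27 kg·m/s.
Converting to eV/c: p = 6.204 eV/c ≈ 6.20 eV/c.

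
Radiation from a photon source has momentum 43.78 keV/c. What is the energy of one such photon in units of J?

7.01·10^-15 J

First convert: p = 43.78 keV/c = 2.3397·10^-23 kg·m/s.
Apply E = pc: E = 7.014·10^-15 J.
So E ≈ 7.01·10^-15 J.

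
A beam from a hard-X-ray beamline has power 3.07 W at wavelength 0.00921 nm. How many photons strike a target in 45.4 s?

6.46·10^15 photons

Total energy: E_total = P·t = 3.07 × 45.4 = 139.4 J.
Per-photon energy: E = 2.157·10^-14 J.
N = E_total / E_photon = 6.46·10^15.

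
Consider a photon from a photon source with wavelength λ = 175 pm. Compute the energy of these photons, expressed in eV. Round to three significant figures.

7080 eV

(h = 6.62607015e-34 J·s, c = 2.99792458e8 m/s, 1 eV = 1.602176634e-19 J.)
In SI units: λ = 175 pm = 1.75e-10 m.
The photon relation is E = hc/λ, giving E = 1.135e-15 J.
Converting to eV: E = 7085 eV ≈ 7080 eV.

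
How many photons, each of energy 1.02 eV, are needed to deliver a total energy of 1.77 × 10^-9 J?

Per-photon energy: E = 1.634 × 10^-19 J (from energy = 1.02 eV).
N = E_total / E_photon = 1.77 × 10^-9 J / 1.634 × 10^-19 J = 1.08 × 10^10.

1.08 × 10^10 photons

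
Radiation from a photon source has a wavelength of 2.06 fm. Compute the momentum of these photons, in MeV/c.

First convert: λ = 2.06 fm = 2.06 × 10^-15 m.
The photon relation is p = h/λ, giving p = 3.217 × 10^-19 kg·m/s.
Converting to MeV/c: p = 601.9 MeV/c ≈ 602 MeV/c.

602 MeV/c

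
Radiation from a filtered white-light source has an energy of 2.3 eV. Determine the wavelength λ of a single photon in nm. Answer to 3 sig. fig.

539 nm

In SI units: E = 2.3 eV = 3.6850e-19 J.
Since λ = hc/E for a photon, λ = 5.391e-7 m.
Converting to nm: λ = 539.1 nm ≈ 539 nm.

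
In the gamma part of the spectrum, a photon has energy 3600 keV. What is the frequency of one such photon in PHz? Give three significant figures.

First convert: E = 3600 keV = 5.7678·10^-13 J.
The photon relation is f = E/h, giving f = 8.705·10^20 Hz.
Converting to PHz: f = 870500 PHz ≈ 8.70·10^5 PHz.

8.70·10^5 PHz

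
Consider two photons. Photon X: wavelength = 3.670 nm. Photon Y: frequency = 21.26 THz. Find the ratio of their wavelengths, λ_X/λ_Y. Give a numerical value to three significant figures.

2.60·10^-4

λ_X = 3.670·10^-9 m (from wavelength = 3.670 nm, via λ given directly).
λ_Y = 1.410·10^-5 m (from frequency = 21.26 THz, via λ = c/f).
Ratio = 3.670·10^-9 / 1.410·10^-5 = 2.60·10^-4.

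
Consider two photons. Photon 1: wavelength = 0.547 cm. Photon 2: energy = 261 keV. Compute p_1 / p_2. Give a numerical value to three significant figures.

p_1 = 1.211·10^-31 kg·m/s (from wavelength = 0.547 cm, via p = h/λ).
p_2 = 1.395·10^-22 kg·m/s (from energy = 261 keV, via p = E/c).
Ratio = 1.211·10^-31 / 1.395·10^-22 = 8.68·10^-10.

8.68·10^-10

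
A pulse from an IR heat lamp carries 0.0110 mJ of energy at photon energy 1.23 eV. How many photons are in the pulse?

Per-photon energy: E = 1.971 × 10^-19 J (from energy = 1.23 eV).
N = E_total / E_photon = 1.10 × 10^-5 J / 1.971 × 10^-19 J = 5.58 × 10^13.

5.58 × 10^13 photons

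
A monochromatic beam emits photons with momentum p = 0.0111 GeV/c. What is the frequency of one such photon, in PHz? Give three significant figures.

2.68e6 PHz

Convert to SI: p = 0.0111 GeV/c = 5.9322e-21 kg·m/s.
Apply f = pc/h: f = 2.684e21 Hz.
Converting to PHz: f = 2.684e6 PHz ≈ 2.68e6 PHz.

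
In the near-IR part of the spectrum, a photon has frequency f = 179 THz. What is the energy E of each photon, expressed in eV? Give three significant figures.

0.740 eV

First convert: f = 179 THz = 1.79·10^14 Hz.
The photon relation is E = hf, giving E = 1.186·10^-19 J.
Converting to eV: E = 0.7403 eV ≈ 0.740 eV.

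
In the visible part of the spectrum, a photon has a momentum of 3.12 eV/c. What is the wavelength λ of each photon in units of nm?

Take h = 6.62607015 × 10^-34 J·s, c = 2.99792458 × 10^8 m/s, 1 eV = 1.602176634 × 10^-19 J.
First convert: p = 3.12 eV/c = 1.6674 × 10^-27 kg·m/s.
The photon relation is λ = h/p, giving λ = 3.974 × 10^-7 m.
Converting to nm: λ = 397.4 nm ≈ 397 nm.

397 nm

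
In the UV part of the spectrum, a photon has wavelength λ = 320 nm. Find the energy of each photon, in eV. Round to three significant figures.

Use h = 6.62607015 × 10^-34 J·s, c = 2.99792458 × 10^8 m/s, 1 eV = 1.602176634 × 10^-19 J.
Convert to SI: λ = 320 nm = 3.2 × 10^-7 m.
The photon relation is E = hc/λ, giving E = 6.208 × 10^-19 J.
Converting to eV: E = 3.875 eV ≈ 3.87 eV.

3.87 eV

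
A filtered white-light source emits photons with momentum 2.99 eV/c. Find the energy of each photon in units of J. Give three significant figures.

4.79·10^-19 J

Convert to SI: p = 2.99 eV/c = 1.5979·10^-27 kg·m/s.
The photon relation is E = pc, giving E = 4.791·10^-19 J.
So E ≈ 4.79·10^-19 J.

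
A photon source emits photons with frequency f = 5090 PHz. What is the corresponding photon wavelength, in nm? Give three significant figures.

0.0589 nm

First convert: f = 5090 PHz = 5.09e18 Hz.
The photon relation is λ = c/f, giving λ = 5.890e-11 m.
Converting to nm: λ = 0.05890 nm ≈ 0.0589 nm.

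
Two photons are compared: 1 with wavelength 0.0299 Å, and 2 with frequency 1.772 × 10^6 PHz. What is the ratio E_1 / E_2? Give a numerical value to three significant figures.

E_1 = 6.644 × 10^-14 J (from wavelength = 0.0299 Å, via E = hc/λ).
E_2 = 1.174 × 10^-12 J (from frequency = 1.772 × 10^6 PHz, via E = hf).
Ratio = 6.644 × 10^-14 / 1.174 × 10^-12 = 0.0566.

0.0566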